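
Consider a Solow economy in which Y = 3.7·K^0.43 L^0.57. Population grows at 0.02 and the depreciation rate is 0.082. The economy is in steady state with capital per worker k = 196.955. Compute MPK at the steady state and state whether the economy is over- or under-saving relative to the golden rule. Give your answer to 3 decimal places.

over-saving; MPK ≈ 0.078

The effective depreciation rate is n + δ = 0.02 + 0.082 = 0.102.
MPK = 0.43·3.7·k^(0.43−1) = 0.43·3.7·196.955^(-0.57) ≈ 0.0783.
MPK < 0.102, so the economy is dynamically inefficient (over-saving).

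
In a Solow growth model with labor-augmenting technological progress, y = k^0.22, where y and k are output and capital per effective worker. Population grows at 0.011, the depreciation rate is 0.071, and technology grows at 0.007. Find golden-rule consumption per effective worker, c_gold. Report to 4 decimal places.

c_gold ≈ 1.0068

The effective depreciation rate is n + g + δ = 0.011 + 0.007 + 0.071 = 0.089.
Golden rule sets MPK = n+g+δ: 0.22·k^(0.22−1) = 0.089, so k_gold = (0.22/0.089)^(1/0.78) ≈ 3.1907.
y_gold = 3.1907^0.22 ≈ 1.2908.
c_gold = y_gold − (n+g+δ)·k_gold = 1.2908 − 0.089·3.1907 ≈ 1.0068.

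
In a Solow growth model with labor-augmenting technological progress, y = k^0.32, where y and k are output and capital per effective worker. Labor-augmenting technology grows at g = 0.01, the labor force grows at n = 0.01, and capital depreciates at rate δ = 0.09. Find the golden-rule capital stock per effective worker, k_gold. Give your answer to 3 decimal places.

Break-even investment rate: n + g + δ = 0.01 + 0.01 + 0.09 = 0.11.
Golden rule sets MPK = n+g+δ: 0.32·k^(0.32−1) = 0.11, so k_gold = (0.32/0.11)^(1/0.68) ≈ 4.8083.

k_gold ≈ 4.808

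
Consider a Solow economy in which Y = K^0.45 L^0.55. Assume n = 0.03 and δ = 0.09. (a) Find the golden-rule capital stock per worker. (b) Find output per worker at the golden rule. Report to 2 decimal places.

(a) k_gold ≈ 11.06; (b) y_gold ≈ 2.95

n + δ = 0.03 + 0.09 = 0.12.
At the golden rule the marginal product of capital equals n+δ: 0.45·k^(0.45−1) = 0.12. Solving, k_gold = (0.45/0.12)^(1/0.55) ≈ 11.0584.
y_gold = 11.0584^0.45 ≈ 2.9489.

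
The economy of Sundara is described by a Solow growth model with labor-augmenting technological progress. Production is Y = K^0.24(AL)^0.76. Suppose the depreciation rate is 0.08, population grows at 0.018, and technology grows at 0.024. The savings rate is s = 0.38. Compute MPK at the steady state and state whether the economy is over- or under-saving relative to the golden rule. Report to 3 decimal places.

over-saving; MPK ≈ 0.077

Break-even investment rate: n + g + δ = 0.018 + 0.024 + 0.08 = 0.122.
Steady-state k*: s·k^0.24 = 0.122·k gives k* = (0.38/0.122)^(1/0.76) ≈ 4.4590.
MPK = 0.24·4.4590^(-0.76) ≈ 0.0771.
MPK < n+g+δ = 0.122, so the economy is dynamically inefficient (over-saving).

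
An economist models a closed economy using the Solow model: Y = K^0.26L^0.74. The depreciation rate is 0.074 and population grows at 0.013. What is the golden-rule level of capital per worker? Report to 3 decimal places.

The effective depreciation rate is n + δ = 0.013 + 0.074 = 0.087.
Setting f'(k) = n+δ gives 0.26·k^(0.26−1) = 0.087, hence k_gold = (0.26/0.087)^(1/0.74) ≈ 4.3904.

k_gold ≈ 4.390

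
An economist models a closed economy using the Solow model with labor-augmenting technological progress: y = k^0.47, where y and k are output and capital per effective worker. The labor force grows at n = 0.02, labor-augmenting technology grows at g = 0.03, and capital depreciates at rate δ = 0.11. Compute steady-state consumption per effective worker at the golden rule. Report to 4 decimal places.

c_gold ≈ 1.3781

Capital per effective worker breaks even when investment replaces (n + g + δ)·k; here n + g + δ = 0.16.
Setting f'(k) = n+g+δ gives 0.47·k^(0.47−1) = 0.16, hence k_gold = (0.47/0.16)^(1/0.53) ≈ 7.6380.
y_gold = 7.6380^0.47 ≈ 2.6002.
c_gold = y_gold − (n+g+δ)·k_gold = 2.6002 − 0.16·7.6380 ≈ 1.3781.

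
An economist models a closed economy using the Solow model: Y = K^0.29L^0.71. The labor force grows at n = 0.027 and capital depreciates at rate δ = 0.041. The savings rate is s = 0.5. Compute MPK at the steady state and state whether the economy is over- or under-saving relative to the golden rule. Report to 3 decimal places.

over-saving; MPK ≈ 0.039

Capital per worker breaks even when investment replaces (n + δ)·k; here n + δ = 0.068.
Steady-state k*: s·k^0.29 = 0.068·k gives k* = (0.5/0.068)^(1/0.71) ≈ 16.6099.
MPK = 0.29·16.6099^(-0.71) ≈ 0.0394.
MPK < n+δ = 0.068, so the economy is dynamically inefficient (over-saving).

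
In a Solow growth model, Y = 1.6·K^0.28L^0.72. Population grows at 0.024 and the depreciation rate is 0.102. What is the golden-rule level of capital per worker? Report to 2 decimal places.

Capital per worker breaks even when investment replaces (n + δ)·k; here n + δ = 0.126.
At the golden rule the marginal product of capital equals n+δ: 0.28·1.6·k^(0.28−1) = 0.126. Solving, k_gold = (0.28·1.6/0.126)^(1/0.72) ≈ 5.8230.

k_gold ≈ 5.82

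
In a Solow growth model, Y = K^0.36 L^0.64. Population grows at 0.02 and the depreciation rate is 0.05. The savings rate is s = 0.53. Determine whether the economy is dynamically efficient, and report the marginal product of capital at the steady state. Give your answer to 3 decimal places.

dynamically inefficient; MPK ≈ 0.048

n + δ = 0.02 + 0.05 = 0.07.
Steady-state k*: s·k^0.36 = 0.07·k gives k* = (0.53/0.07)^(1/0.64) ≈ 23.6437.
MPK = 0.36·23.6437^(-0.64) ≈ 0.0475.
MPK < n+δ = 0.07, so the economy is dynamically inefficient (over-saving).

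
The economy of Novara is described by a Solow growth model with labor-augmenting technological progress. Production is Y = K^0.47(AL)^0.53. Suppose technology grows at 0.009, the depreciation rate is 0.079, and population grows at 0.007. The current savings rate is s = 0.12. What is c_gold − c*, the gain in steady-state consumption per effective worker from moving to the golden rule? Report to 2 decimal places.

n + g + δ = 0.007 + 0.009 + 0.079 = 0.095.
Current steady state (s = 0.12): k* = (0.12/0.095)^(1/0.53) ≈ 1.5539, y* = 1.5539^0.47 ≈ 1.2302, c* = (1−0.12)·1.2302 ≈ 1.0826.
Golden rule sets MPK = n+g+δ: 0.47·k^(0.47−1) = 0.095, so k_gold = (0.47/0.095)^(1/0.53) ≈ 20.4240.
y_gold = 20.4240^0.47 ≈ 4.1282, c_gold = y_gold − 0.095·k_gold ≈ 2.1880.
Gain: Δc = 2.1880 − 1.0826 ≈ 1.1054.

Δc ≈ 1.11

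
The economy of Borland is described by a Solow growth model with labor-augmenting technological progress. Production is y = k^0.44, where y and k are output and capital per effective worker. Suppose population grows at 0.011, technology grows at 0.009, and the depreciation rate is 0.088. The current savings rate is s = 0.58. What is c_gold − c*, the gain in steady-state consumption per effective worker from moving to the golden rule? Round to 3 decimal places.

Δc ≈ 0.115

The effective depreciation rate is n + g + δ = 0.011 + 0.009 + 0.088 = 0.108.
Current steady state (s = 0.58): k* = (0.58/0.108)^(1/0.56) ≈ 20.1177, y* = 20.1177^0.44 ≈ 3.7461, c* = (1−0.58)·3.7461 ≈ 1.5733.
Golden rule sets MPK = n+g+δ: 0.44·k^(0.44−1) = 0.108, so k_gold = (0.44/0.108)^(1/0.56) ≈ 12.2839.
y_gold = 12.2839^0.44 ≈ 3.0151, c_gold = y_gold − 0.108·k_gold ≈ 1.6885.
Gain: Δc = 1.6885 − 1.5733 ≈ 0.1151.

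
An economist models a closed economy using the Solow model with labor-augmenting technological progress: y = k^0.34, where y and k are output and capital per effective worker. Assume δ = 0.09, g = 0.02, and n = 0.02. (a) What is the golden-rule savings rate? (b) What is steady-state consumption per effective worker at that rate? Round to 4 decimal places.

(a) s_gold = 0.3400; (b) c_gold ≈ 1.0830

Break-even investment rate: n + g + δ = 0.02 + 0.02 + 0.09 = 0.13.
For Cobb-Douglas, s_gold equals capital's share: s_gold = 0.34.
Setting f'(k) = n+g+δ gives 0.34·k^(0.34−1) = 0.13, hence k_gold = (0.34/0.13)^(1/0.66) ≈ 4.2917.
y_gold = 4.2917^0.34 ≈ 1.6409; c_gold = (1−0.34)·y_gold ≈ 1.0830.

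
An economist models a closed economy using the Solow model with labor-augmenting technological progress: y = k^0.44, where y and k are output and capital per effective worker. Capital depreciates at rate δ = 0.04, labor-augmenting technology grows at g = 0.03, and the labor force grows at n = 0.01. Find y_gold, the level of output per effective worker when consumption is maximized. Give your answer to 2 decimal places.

y_gold ≈ 3.82

The effective depreciation rate is n + g + δ = 0.01 + 0.03 + 0.04 = 0.08.
Setting f'(k) = n+g+δ gives 0.44·k^(0.44−1) = 0.08, hence k_gold = (0.44/0.08)^(1/0.56) ≈ 20.9931.
Output: y_gold = k_gold^0.44 = 20.9931^0.44 ≈ 3.8169.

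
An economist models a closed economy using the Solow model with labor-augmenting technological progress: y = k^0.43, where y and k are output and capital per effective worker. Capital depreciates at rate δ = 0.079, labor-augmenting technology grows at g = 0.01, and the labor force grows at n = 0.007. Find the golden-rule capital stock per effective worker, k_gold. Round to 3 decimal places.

k_gold ≈ 13.882

The effective depreciation rate is n + g + δ = 0.007 + 0.01 + 0.079 = 0.096.
Maximizing c = f(k) − (n+g+δ)·k gives f'(k) = n+g+δ, i.e. 0.43·k^(0.43−1) = 0.096, so k_gold = (0.43/0.096)^(1/0.57) ≈ 13.8820.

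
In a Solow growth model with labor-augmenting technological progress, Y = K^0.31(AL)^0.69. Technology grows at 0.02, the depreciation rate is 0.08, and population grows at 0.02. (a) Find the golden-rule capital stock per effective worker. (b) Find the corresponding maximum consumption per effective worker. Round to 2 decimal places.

Break-even investment rate: n + g + δ = 0.02 + 0.02 + 0.08 = 0.12.
Golden rule sets MPK = n+g+δ: 0.31·k^(0.31−1) = 0.12, so k_gold = (0.31/0.12)^(1/0.69) ≈ 3.9570.
y_gold = 3.9570^0.31 ≈ 1.5317; c_gold = y_gold − 0.12·k_gold ≈ 1.0569.

(a) k_gold ≈ 3.96; (b) c_gold ≈ 1.06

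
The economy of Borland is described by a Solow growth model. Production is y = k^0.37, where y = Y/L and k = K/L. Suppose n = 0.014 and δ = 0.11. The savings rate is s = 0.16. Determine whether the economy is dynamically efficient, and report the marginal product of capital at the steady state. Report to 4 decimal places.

n + δ = 0.014 + 0.11 = 0.124.
Steady-state k*: s·k^0.37 = 0.124·k gives k* = (0.16/0.124)^(1/0.63) ≈ 1.4987.
MPK = 0.37·1.4987^(-0.63) ≈ 0.2868.
MPK > n+δ = 0.124, so the economy is dynamically efficient (under-saving).

dynamically efficient; MPK ≈ 0.2868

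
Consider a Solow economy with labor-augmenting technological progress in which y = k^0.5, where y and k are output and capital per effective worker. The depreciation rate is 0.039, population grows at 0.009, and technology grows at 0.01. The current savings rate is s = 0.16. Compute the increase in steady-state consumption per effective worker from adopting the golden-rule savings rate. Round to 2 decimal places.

Capital per effective worker breaks even when investment replaces (n + g + δ)·k; here n + g + δ = 0.058.
Current steady state (s = 0.16): k* = (0.16/0.058)^(1/0.5) ≈ 7.6100, y* = 7.6100^0.5 ≈ 2.7586, c* = (1−0.16)·2.7586 ≈ 2.3172.
At the golden rule the marginal product of capital equals n+g+δ: 0.5·k^(0.5−1) = 0.058. Solving, k_gold = (0.5/0.058)^(1/0.5) ≈ 74.3163.
y_gold = 74.3163^0.5 ≈ 8.6207, c_gold = y_gold − 0.058·k_gold ≈ 4.3103.
Gain: Δc = 4.3103 − 2.3172 ≈ 1.9931.

Δc ≈ 1.99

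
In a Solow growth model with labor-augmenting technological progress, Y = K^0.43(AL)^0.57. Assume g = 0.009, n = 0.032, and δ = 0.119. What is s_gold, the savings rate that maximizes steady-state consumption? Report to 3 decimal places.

The effective depreciation rate is n + g + δ = 0.032 + 0.009 + 0.119 = 0.16.
At the golden rule MPK = n+g+δ, and in any Cobb-Douglas steady state s = (n+g+δ)·k/y = MPK·k/y = capital's share 0.43.

s_gold = 0.430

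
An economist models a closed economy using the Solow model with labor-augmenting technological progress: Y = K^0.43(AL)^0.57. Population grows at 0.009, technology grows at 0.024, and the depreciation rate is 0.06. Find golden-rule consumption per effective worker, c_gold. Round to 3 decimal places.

The effective depreciation rate is n + g + δ = 0.009 + 0.024 + 0.06 = 0.093.
Maximizing c = f(k) − (n+g+δ)·k gives f'(k) = n+g+δ, i.e. 0.43·k^(0.43−1) = 0.093, so k_gold = (0.43/0.093)^(1/0.57) ≈ 14.6771.
y_gold = 14.6771^0.43 ≈ 3.1744.
c_gold = y_gold − (n+g+δ)·k_gold = 3.1744 − 0.093·14.6771 ≈ 1.8094.

c_gold ≈ 1.809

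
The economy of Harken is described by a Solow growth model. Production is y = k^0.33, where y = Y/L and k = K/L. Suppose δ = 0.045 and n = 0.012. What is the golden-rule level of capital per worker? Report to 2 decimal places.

k_gold ≈ 13.75

The effective depreciation rate is n + δ = 0.012 + 0.045 = 0.057.
At the golden rule the marginal product of capital equals n+δ: 0.33·k^(0.33−1) = 0.057. Solving, k_gold = (0.33/0.057)^(1/0.67) ≈ 13.7489.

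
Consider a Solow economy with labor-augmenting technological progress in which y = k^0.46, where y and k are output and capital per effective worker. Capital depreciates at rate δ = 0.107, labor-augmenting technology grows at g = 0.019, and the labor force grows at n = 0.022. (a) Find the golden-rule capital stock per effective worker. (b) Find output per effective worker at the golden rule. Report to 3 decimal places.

(a) k_gold ≈ 8.166; (b) y_gold ≈ 2.627

Break-even investment rate: n + g + δ = 0.022 + 0.019 + 0.107 = 0.148.
Setting f'(k) = n+g+δ gives 0.46·k^(0.46−1) = 0.148, hence k_gold = (0.46/0.148)^(1/0.54) ≈ 8.1664.
y_gold = 8.1664^0.46 ≈ 2.6274.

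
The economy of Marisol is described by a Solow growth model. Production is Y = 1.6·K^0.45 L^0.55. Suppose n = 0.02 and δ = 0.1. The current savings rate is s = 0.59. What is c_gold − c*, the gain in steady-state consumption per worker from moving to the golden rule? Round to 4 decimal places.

Δc ≈ 0.2653

Break-even investment rate: n + δ = 0.02 + 0.1 = 0.12.
Current steady state (s = 0.59): k* = (0.59·1.6/0.12)^(1/0.55) ≈ 42.5315, y* = 1.6·42.5315^0.45 ≈ 8.6505, c* = (1−0.59)·8.6505 ≈ 3.5467.
Maximizing c = f(k) − (n+δ)·k gives f'(k) = n+δ, i.e. 0.45·1.6·k^(0.45−1) = 0.12, so k_gold = (0.45·1.6/0.12)^(1/0.55) ≈ 25.9908.
y_gold = 1.6·25.9908^0.45 ≈ 6.9309, c_gold = y_gold − 0.12·k_gold ≈ 3.8120.
Gain: Δc = 3.8120 − 3.5467 ≈ 0.2653.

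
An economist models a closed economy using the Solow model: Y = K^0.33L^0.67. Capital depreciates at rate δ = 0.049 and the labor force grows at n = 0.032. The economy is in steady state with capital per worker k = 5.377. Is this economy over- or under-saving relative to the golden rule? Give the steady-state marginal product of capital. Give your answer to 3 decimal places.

under-saving; MPK ≈ 0.107

Capital per worker breaks even when investment replaces (n + δ)·k; here n + δ = 0.081.
MPK = 0.33·k^(0.33−1) = 0.33·5.377^(-0.67) ≈ 0.1069.
MPK > 0.081, so the economy is dynamically efficient (under-saving).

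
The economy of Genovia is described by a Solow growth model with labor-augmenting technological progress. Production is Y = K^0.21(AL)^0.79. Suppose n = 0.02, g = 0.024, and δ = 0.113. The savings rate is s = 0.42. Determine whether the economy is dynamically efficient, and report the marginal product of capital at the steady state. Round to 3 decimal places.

dynamically inefficient; MPK ≈ 0.079

Break-even investment rate: n + g + δ = 0.02 + 0.024 + 0.113 = 0.157.
Steady-state k*: s·k^0.21 = 0.157·k gives k* = (0.42/0.157)^(1/0.79) ≈ 3.4750.
MPK = 0.21·3.4750^(-0.79) ≈ 0.0785.
MPK < n+g+δ = 0.157, so the economy is dynamically inefficient (over-saving).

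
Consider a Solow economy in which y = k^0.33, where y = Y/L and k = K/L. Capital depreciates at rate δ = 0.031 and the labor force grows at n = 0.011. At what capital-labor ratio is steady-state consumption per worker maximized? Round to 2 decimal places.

k_gold ≈ 21.69

The effective depreciation rate is n + δ = 0.011 + 0.031 = 0.042.
Golden rule sets MPK = n+δ: 0.33·k^(0.33−1) = 0.042, so k_gold = (0.33/0.042)^(1/0.67) ≈ 21.6878.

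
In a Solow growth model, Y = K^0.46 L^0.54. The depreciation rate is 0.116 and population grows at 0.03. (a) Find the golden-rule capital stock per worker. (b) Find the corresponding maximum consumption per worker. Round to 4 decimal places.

The effective depreciation rate is n + δ = 0.03 + 0.116 = 0.146.
At the golden rule the marginal product of capital equals n+δ: 0.46·k^(0.46−1) = 0.146. Solving, k_gold = (0.46/0.146)^(1/0.54) ≈ 8.3748.
y_gold = 8.3748^0.46 ≈ 2.6581; c_gold = y_gold − 0.146·k_gold ≈ 1.4354.

(a) k_gold ≈ 8.3748; (b) c_gold ≈ 1.4354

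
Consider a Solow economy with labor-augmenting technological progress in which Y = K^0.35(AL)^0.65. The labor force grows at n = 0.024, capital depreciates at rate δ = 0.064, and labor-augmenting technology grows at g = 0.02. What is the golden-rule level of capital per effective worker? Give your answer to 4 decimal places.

The effective depreciation rate is n + g + δ = 0.024 + 0.02 + 0.064 = 0.108.
Maximizing c = f(k) − (n+g+δ)·k gives f'(k) = n+g+δ, i.e. 0.35·k^(0.35−1) = 0.108, so k_gold = (0.35/0.108)^(1/0.65) ≈ 6.1039.

k_gold ≈ 6.1039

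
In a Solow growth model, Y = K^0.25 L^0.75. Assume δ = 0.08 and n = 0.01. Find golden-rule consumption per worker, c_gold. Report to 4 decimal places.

c_gold ≈ 1.0543

Break-even investment rate: n + δ = 0.01 + 0.08 = 0.09.
Maximizing c = f(k) − (n+δ)·k gives f'(k) = n+δ, i.e. 0.25·k^(0.25−1) = 0.09, so k_gold = (0.25/0.09)^(1/0.75) ≈ 3.9048.
y_gold = 3.9048^0.25 ≈ 1.4057.
c_gold = y_gold − (n+δ)·k_gold = 1.4057 − 0.09·3.9048 ≈ 1.0543.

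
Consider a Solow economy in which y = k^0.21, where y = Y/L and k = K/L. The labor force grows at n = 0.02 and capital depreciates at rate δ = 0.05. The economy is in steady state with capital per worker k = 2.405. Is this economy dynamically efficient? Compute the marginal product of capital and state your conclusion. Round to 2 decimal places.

dynamically efficient; MPK ≈ 0.10

Break-even investment rate: n + δ = 0.02 + 0.05 = 0.07.
MPK = 0.21·k^(0.21−1) = 0.21·2.405^(-0.79) ≈ 0.1050.
MPK > 0.07, so the economy is dynamically efficient (under-saving).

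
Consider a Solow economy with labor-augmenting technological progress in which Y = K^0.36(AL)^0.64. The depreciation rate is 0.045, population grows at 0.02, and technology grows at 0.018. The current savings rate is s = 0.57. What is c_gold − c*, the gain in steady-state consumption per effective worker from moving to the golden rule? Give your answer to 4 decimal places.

The effective depreciation rate is n + g + δ = 0.02 + 0.018 + 0.045 = 0.083.
Current steady state (s = 0.57): k* = (0.57/0.083)^(1/0.64) ≈ 20.2999, y* = 20.2999^0.36 ≈ 2.9560, c* = (1−0.57)·2.9560 ≈ 1.2711.
Golden rule sets MPK = n+g+δ: 0.36·k^(0.36−1) = 0.083, so k_gold = (0.36/0.083)^(1/0.64) ≈ 9.9006.
y_gold = 9.9006^0.36 ≈ 2.2826, c_gold = y_gold − 0.083·k_gold ≈ 1.4609.
Gain: Δc = 1.4609 − 1.2711 ≈ 0.1898.

Δc ≈ 0.1898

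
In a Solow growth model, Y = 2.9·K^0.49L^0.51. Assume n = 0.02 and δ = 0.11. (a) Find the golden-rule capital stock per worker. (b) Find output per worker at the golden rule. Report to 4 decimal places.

The effective depreciation rate is n + δ = 0.02 + 0.11 = 0.13.
Golden rule sets MPK = n+δ: 0.49·2.9·k^(0.49−1) = 0.13, so k_gold = (0.49·2.9/0.13)^(1/0.51) ≈ 108.7853.
y_gold = 2.9·108.7853^0.49 ≈ 28.8614.

(a) k_gold ≈ 108.7853; (b) y_gold ≈ 28.8614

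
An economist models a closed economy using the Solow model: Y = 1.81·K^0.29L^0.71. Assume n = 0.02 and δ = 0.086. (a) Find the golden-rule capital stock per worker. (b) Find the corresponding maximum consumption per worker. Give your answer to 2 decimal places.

n + δ = 0.02 + 0.086 = 0.106.
Maximizing c = f(k) − (n+δ)·k gives f'(k) = n+δ, i.e. 0.29·1.81·k^(0.29−1) = 0.106, so k_gold = (0.29·1.81/0.106)^(1/0.71) ≈ 9.5181.
y_gold = 1.81·9.5181^0.29 ≈ 3.4790; c_gold = y_gold − 0.106·k_gold ≈ 2.4701.

(a) k_gold ≈ 9.52; (b) c_gold ≈ 2.47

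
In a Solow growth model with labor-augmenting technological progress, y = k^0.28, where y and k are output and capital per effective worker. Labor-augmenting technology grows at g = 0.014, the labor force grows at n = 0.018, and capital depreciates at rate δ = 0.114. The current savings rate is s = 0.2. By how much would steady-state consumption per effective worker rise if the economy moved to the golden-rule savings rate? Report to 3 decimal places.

Δc ≈ 0.023

Capital per effective worker breaks even when investment replaces (n + g + δ)·k; here n + g + δ = 0.146.
Current steady state (s = 0.2): k* = (0.2/0.146)^(1/0.72) ≈ 1.5482, y* = 1.5482^0.28 ≈ 1.1302, c* = (1−0.2)·1.1302 ≈ 0.9042.
Maximizing c = f(k) − (n+g+δ)·k gives f'(k) = n+g+δ, i.e. 0.28·k^(0.28−1) = 0.146, so k_gold = (0.28/0.146)^(1/0.72) ≈ 2.4705.
y_gold = 2.4705^0.28 ≈ 1.2882, c_gold = y_gold − 0.146·k_gold ≈ 0.9275.
Gain: Δc = 0.9275 − 0.9042 ≈ 0.0233.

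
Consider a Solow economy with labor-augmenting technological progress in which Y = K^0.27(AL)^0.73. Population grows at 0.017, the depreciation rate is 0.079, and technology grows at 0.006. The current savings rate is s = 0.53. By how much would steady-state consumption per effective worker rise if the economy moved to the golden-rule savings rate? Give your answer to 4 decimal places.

Δc ≈ 0.1818

n + g + δ = 0.017 + 0.006 + 0.079 = 0.102.
Current steady state (s = 0.53): k* = (0.53/0.102)^(1/0.73) ≈ 9.5582, y* = 9.5582^0.27 ≈ 1.8395, c* = (1−0.53)·1.8395 ≈ 0.8646.
Golden rule sets MPK = n+g+δ: 0.27·k^(0.27−1) = 0.102, so k_gold = (0.27/0.102)^(1/0.73) ≈ 3.7943.
y_gold = 3.7943^0.27 ≈ 1.4334, c_gold = y_gold − 0.102·k_gold ≈ 1.0464.
Gain: Δc = 1.0464 − 0.8646 ≈ 0.1818.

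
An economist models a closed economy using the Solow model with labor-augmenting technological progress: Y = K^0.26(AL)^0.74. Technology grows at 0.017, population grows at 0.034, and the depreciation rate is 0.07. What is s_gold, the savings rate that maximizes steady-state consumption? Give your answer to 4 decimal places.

The effective depreciation rate is n + g + δ = 0.034 + 0.017 + 0.07 = 0.121.
At the golden rule MPK = n+g+δ, and in any Cobb-Douglas steady state s = (n+g+δ)·k/y = MPK·k/y = capital's share 0.26.

s_gold = 0.2600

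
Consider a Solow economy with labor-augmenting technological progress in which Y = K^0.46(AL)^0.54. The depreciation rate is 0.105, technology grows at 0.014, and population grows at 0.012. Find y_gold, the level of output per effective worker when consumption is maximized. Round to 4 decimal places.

y_gold ≈ 2.9152

The effective depreciation rate is n + g + δ = 0.012 + 0.014 + 0.105 = 0.131.
Setting f'(k) = n+g+δ gives 0.46·k^(0.46−1) = 0.131, hence k_gold = (0.46/0.131)^(1/0.54) ≈ 10.2367.
Output: y_gold = k_gold^0.46 = 10.2367^0.46 ≈ 2.9152.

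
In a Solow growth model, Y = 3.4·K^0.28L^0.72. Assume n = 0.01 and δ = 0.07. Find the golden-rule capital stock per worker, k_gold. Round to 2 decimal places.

k_gold ≈ 31.18

Capital per worker breaks even when investment replaces (n + δ)·k; here n + δ = 0.08.
Maximizing c = f(k) − (n+δ)·k gives f'(k) = n+δ, i.e. 0.28·3.4·k^(0.28−1) = 0.08, so k_gold = (0.28·3.4/0.08)^(1/0.72) ≈ 31.1756.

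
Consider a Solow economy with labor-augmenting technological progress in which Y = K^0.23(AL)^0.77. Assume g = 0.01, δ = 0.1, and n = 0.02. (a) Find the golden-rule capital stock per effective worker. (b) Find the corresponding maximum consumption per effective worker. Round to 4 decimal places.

(a) k_gold ≈ 2.0980; (b) c_gold ≈ 0.9131

n + g + δ = 0.02 + 0.01 + 0.1 = 0.13.
Setting f'(k) = n+g+δ gives 0.23·k^(0.23−1) = 0.13, hence k_gold = (0.23/0.13)^(1/0.77) ≈ 2.0980.
y_gold = 2.0980^0.23 ≈ 1.1858; c_gold = y_gold − 0.13·k_gold ≈ 0.9131.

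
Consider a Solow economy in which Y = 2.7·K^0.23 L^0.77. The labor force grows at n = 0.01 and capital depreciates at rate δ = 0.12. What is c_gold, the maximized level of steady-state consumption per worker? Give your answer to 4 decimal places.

The effective depreciation rate is n + δ = 0.01 + 0.12 = 0.13.
Setting f'(k) = n+δ gives 0.23·2.7·k^(0.23−1) = 0.13, hence k_gold = (0.23·2.7/0.13)^(1/0.77) ≈ 7.6210.
y_gold = 2.7·7.6210^0.23 ≈ 4.3075.
c_gold = y_gold − (n+δ)·k_gold = 4.3075 − 0.13·7.6210 ≈ 3.3168.

c_gold ≈ 3.3168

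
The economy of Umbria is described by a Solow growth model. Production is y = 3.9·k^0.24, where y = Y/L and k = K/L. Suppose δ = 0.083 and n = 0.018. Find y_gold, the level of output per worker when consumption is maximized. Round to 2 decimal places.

Capital per worker breaks even when investment replaces (n + δ)·k; here n + δ = 0.101.
Setting f'(k) = n+δ gives 0.24·3.9·k^(0.24−1) = 0.101, hence k_gold = (0.24·3.9/0.101)^(1/0.76) ≈ 18.7201.
Output: y_gold = 3.9·k_gold^0.24 = 3.9·18.7201^0.24 ≈ 7.8780.

y_gold ≈ 7.88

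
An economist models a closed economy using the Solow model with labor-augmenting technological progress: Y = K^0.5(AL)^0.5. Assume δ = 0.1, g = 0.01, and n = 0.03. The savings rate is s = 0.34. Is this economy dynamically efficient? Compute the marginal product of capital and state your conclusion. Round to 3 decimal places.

n + g + δ = 0.03 + 0.01 + 0.1 = 0.14.
Steady-state k*: s·k^0.5 = 0.14·k gives k* = (0.34/0.14)^(1/0.5) ≈ 5.8980.
MPK = 0.5·5.8980^(-0.5) ≈ 0.2059.
MPK > n+g+δ = 0.14, so the economy is dynamically efficient (under-saving).

dynamically efficient; MPK ≈ 0.206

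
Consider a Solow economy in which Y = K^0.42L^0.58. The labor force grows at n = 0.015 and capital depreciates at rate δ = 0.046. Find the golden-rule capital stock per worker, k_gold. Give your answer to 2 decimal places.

The effective depreciation rate is n + δ = 0.015 + 0.046 = 0.061.
At the golden rule the marginal product of capital equals n+δ: 0.42·k^(0.42−1) = 0.061. Solving, k_gold = (0.42/0.061)^(1/0.58) ≈ 27.8412.

k_gold ≈ 27.84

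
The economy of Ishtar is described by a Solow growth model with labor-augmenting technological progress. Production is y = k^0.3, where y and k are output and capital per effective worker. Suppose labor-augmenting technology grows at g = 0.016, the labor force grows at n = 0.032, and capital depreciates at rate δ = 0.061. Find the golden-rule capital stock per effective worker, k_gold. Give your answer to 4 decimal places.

k_gold ≈ 4.2475

The effective depreciation rate is n + g + δ = 0.032 + 0.016 + 0.061 = 0.109.
Golden rule sets MPK = n+g+δ: 0.3·k^(0.3−1) = 0.109, so k_gold = (0.3/0.109)^(1/0.7) ≈ 4.2475.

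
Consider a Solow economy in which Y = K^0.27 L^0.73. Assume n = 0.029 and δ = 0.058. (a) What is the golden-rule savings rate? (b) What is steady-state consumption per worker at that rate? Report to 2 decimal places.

(a) s_gold = 0.27; (b) c_gold ≈ 1.11

n + δ = 0.029 + 0.058 = 0.087.
For Cobb-Douglas, s_gold equals capital's share: s_gold = 0.27.
Setting f'(k) = n+δ gives 0.27·k^(0.27−1) = 0.087, hence k_gold = (0.27/0.087)^(1/0.73) ≈ 4.7180.
y_gold = 4.7180^0.27 ≈ 1.5203; c_gold = (1−0.27)·y_gold ≈ 1.1098.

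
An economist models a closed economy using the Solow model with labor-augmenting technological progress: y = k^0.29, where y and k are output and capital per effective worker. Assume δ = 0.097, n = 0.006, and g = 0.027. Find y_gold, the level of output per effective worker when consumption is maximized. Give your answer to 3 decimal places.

y_gold ≈ 1.388

n + g + δ = 0.006 + 0.027 + 0.097 = 0.13.
Setting f'(k) = n+g+δ gives 0.29·k^(0.29−1) = 0.13, hence k_gold = (0.29/0.13)^(1/0.71) ≈ 3.0959.
Output: y_gold = k_gold^0.29 = 3.0959^0.29 ≈ 1.3878.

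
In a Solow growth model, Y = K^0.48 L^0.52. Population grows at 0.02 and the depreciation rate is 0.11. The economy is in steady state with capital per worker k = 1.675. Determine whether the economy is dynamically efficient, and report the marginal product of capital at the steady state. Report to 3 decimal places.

dynamically efficient; MPK ≈ 0.367

n + δ = 0.02 + 0.11 = 0.13.
MPK = 0.48·k^(0.48−1) = 0.48·1.675^(-0.52) ≈ 0.3671.
MPK > 0.13, so the economy is dynamically efficient (under-saving).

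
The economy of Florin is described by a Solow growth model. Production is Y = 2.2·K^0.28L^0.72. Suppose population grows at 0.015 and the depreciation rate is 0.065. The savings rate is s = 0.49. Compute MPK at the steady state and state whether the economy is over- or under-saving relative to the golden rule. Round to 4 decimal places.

over-saving; MPK ≈ 0.0457

Break-even investment rate: n + δ = 0.015 + 0.065 = 0.08.
Steady-state k*: s·A·k^0.28 = 0.08·k gives k* = (0.49·2.2/0.08)^(1/0.72) ≈ 37.0501.
MPK = 0.28·2.2·37.0501^(-0.72) ≈ 0.0457.
MPK < n+δ = 0.08, so the economy is dynamically inefficient (over-saving).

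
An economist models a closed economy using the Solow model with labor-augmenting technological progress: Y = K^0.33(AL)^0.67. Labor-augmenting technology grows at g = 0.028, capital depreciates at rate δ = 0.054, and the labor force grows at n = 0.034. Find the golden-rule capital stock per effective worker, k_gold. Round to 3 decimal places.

Break-even investment rate: n + g + δ = 0.034 + 0.028 + 0.054 = 0.116.
At the golden rule the marginal product of capital equals n+g+δ: 0.33·k^(0.33−1) = 0.116. Solving, k_gold = (0.33/0.116)^(1/0.67) ≈ 4.7610.

k_gold ≈ 4.761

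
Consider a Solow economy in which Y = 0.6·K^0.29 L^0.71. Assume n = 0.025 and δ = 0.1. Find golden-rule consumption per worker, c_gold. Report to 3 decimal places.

n + δ = 0.025 + 0.1 = 0.125.
At the golden rule the marginal product of capital equals n+δ: 0.29·0.6·k^(0.29−1) = 0.125. Solving, k_gold = (0.29·0.6/0.125)^(1/0.71) ≈ 1.5933.
y_gold = 0.6·1.5933^0.29 ≈ 0.6868.
c_gold = y_gold − (n+δ)·k_gold = 0.6868 − 0.125·1.5933 ≈ 0.4876.

c_gold ≈ 0.488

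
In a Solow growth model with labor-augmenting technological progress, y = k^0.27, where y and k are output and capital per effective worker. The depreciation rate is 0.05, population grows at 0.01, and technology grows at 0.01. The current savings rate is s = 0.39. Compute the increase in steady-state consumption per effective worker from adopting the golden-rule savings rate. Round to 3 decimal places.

Δc ≈ 0.051

The effective depreciation rate is n + g + δ = 0.01 + 0.01 + 0.05 = 0.07.
Current steady state (s = 0.39): k* = (0.39/0.07)^(1/0.73) ≈ 10.5165, y* = 10.5165^0.27 ≈ 1.8876, c* = (1−0.39)·1.8876 ≈ 1.1514.
Setting f'(k) = n+g+δ gives 0.27·k^(0.27−1) = 0.07, hence k_gold = (0.27/0.07)^(1/0.73) ≈ 6.3548.
y_gold = 6.3548^0.27 ≈ 1.6475, c_gold = y_gold − 0.07·k_gold ≈ 1.2027.
Gain: Δc = 1.2027 − 1.1514 ≈ 0.0513.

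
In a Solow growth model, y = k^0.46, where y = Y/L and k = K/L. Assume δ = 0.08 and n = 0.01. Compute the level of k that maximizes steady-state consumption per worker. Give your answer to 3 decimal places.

n + δ = 0.01 + 0.08 = 0.09.
At the golden rule the marginal product of capital equals n+δ: 0.46·k^(0.46−1) = 0.09. Solving, k_gold = (0.46/0.09)^(1/0.54) ≈ 20.5147.

k_gold ≈ 20.515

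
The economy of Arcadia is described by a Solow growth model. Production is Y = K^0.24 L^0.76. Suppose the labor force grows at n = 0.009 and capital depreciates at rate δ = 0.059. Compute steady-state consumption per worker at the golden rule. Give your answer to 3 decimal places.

Break-even investment rate: n + δ = 0.009 + 0.059 = 0.068.
Maximizing c = f(k) − (n+δ)·k gives f'(k) = n+δ, i.e. 0.24·k^(0.24−1) = 0.068, so k_gold = (0.24/0.068)^(1/0.76) ≈ 5.2561.
y_gold = 5.2561^0.24 ≈ 1.4892.
c_gold = y_gold − (n+δ)·k_gold = 1.4892 − 0.068·5.2561 ≈ 1.1318.

c_gold ≈ 1.132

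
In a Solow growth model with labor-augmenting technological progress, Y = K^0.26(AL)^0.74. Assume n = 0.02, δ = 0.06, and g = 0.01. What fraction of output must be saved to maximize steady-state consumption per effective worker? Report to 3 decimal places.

s_gold = 0.260

Capital per effective worker breaks even when investment replaces (n + g + δ)·k; here n + g + δ = 0.09.
At the golden rule MPK = n+g+δ, and in any Cobb-Douglas steady state s = (n+g+δ)·k/y = MPK·k/y = capital's share 0.26.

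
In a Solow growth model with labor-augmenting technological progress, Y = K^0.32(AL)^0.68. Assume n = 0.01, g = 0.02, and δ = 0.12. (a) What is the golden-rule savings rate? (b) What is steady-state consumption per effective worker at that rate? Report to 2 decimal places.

n + g + δ = 0.01 + 0.02 + 0.12 = 0.15.
For Cobb-Douglas, s_gold equals capital's share: s_gold = 0.32.
Setting f'(k) = n+g+δ gives 0.32·k^(0.32−1) = 0.15, hence k_gold = (0.32/0.15)^(1/0.68) ≈ 3.0473.
y_gold = 3.0473^0.32 ≈ 1.4284; c_gold = (1−0.32)·y_gold ≈ 0.9713.

(a) s_gold = 0.32; (b) c_gold ≈ 0.97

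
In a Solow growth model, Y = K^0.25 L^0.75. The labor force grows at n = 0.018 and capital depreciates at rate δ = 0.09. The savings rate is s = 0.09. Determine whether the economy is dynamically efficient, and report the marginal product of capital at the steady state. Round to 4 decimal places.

dynamically efficient; MPK ≈ 0.3000

Capital per worker breaks even when investment replaces (n + δ)·k; here n + δ = 0.108.
Steady-state k*: s·k^0.25 = 0.108·k gives k* = (0.09/0.108)^(1/0.75) ≈ 0.7842.
MPK = 0.25·0.7842^(-0.75) ≈ 0.3000.
MPK > n+δ = 0.108, so the economy is dynamically efficient (under-saving).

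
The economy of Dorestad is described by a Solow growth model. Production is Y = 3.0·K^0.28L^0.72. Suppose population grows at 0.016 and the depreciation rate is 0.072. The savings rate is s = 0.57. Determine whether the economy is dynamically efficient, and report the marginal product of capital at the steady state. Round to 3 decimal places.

The effective depreciation rate is n + δ = 0.016 + 0.072 = 0.088.
Steady-state k*: s·A·k^0.28 = 0.088·k gives k* = (0.57·3.0/0.088)^(1/0.72) ≈ 61.6030.
MPK = 0.28·3.0·61.6030^(-0.72) ≈ 0.0432.
MPK < n+δ = 0.088, so the economy is dynamically inefficient (over-saving).

dynamically inefficient; MPK ≈ 0.043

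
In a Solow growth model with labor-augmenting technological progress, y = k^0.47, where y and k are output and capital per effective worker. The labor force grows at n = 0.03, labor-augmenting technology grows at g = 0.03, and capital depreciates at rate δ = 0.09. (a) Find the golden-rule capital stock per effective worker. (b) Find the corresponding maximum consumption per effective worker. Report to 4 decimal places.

(a) k_gold ≈ 8.6270; (b) c_gold ≈ 1.4593

Break-even investment rate: n + g + δ = 0.03 + 0.03 + 0.09 = 0.15.
Setting f'(k) = n+g+δ gives 0.47·k^(0.47−1) = 0.15, hence k_gold = (0.47/0.15)^(1/0.53) ≈ 8.6270.
y_gold = 8.6270^0.47 ≈ 2.7533; c_gold = y_gold − 0.15·k_gold ≈ 1.4593.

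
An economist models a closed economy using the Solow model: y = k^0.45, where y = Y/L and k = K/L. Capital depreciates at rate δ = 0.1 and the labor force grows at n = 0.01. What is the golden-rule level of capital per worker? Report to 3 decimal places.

k_gold ≈ 12.954

The effective depreciation rate is n + δ = 0.01 + 0.1 = 0.11.
Golden rule sets MPK = n+δ: 0.45·k^(0.45−1) = 0.11, so k_gold = (0.45/0.11)^(1/0.55) ≈ 12.9539.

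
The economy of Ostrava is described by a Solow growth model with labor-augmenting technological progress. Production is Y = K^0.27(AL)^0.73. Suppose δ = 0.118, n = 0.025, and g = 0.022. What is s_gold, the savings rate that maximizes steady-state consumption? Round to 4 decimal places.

The effective depreciation rate is n + g + δ = 0.025 + 0.022 + 0.118 = 0.165.
At the golden rule MPK = n+g+δ, and in any Cobb-Douglas steady state s = (n+g+δ)·k/y = MPK·k/y = capital's share 0.27.

s_gold = 0.2700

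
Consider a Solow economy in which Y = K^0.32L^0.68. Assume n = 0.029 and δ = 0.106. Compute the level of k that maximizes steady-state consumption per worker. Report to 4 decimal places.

Capital per worker breaks even when investment replaces (n + δ)·k; here n + δ = 0.135.
At the golden rule the marginal product of capital equals n+δ: 0.32·k^(0.32−1) = 0.135. Solving, k_gold = (0.32/0.135)^(1/0.68) ≈ 3.5580.

k_gold ≈ 3.5580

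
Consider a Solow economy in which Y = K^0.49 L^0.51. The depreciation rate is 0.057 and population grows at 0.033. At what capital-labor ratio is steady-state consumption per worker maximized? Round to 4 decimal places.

n + δ = 0.033 + 0.057 = 0.09.
Maximizing c = f(k) − (n+δ)·k gives f'(k) = n+δ, i.e. 0.49·k^(0.49−1) = 0.09, so k_gold = (0.49/0.09)^(1/0.51) ≈ 27.7362.

k_gold ≈ 27.7362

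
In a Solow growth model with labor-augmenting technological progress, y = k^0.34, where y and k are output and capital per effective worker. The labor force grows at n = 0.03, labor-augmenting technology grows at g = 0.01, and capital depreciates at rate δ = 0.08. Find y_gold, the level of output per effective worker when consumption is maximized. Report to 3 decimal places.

y_gold ≈ 1.710

Capital per effective worker breaks even when investment replaces (n + g + δ)·k; here n + g + δ = 0.12.
Maximizing c = f(k) − (n+g+δ)·k gives f'(k) = n+g+δ, i.e. 0.34·k^(0.34−1) = 0.12, so k_gold = (0.34/0.12)^(1/0.66) ≈ 4.8451.
Output: y_gold = k_gold^0.34 = 4.8451^0.34 ≈ 1.7100.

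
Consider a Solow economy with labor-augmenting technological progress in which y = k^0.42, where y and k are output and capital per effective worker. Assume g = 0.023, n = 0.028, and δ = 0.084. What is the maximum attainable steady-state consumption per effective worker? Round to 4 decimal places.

Capital per effective worker breaks even when investment replaces (n + g + δ)·k; here n + g + δ = 0.135.
At the golden rule the marginal product of capital equals n+g+δ: 0.42·k^(0.42−1) = 0.135. Solving, k_gold = (0.42/0.135)^(1/0.58) ≈ 7.0771.
y_gold = 7.0771^0.42 ≈ 2.2748.
c_gold = y_gold − (n+g+δ)·k_gold = 2.2748 − 0.135·7.0771 ≈ 1.3194.

c_gold ≈ 1.3194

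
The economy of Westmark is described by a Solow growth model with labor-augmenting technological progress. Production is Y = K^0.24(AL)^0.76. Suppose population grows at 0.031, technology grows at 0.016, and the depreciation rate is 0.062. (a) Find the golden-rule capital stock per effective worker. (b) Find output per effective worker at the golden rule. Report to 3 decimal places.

The effective depreciation rate is n + g + δ = 0.031 + 0.016 + 0.062 = 0.109.
Golden rule sets MPK = n+g+δ: 0.24·k^(0.24−1) = 0.109, so k_gold = (0.24/0.109)^(1/0.76) ≈ 2.8251.
y_gold = 2.8251^0.24 ≈ 1.2831.

(a) k_gold ≈ 2.825; (b) y_gold ≈ 1.283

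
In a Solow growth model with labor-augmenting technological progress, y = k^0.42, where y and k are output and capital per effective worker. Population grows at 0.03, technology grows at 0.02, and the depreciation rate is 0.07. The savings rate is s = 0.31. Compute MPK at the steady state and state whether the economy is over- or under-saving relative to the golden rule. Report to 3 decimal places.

The effective depreciation rate is n + g + δ = 0.03 + 0.02 + 0.07 = 0.12.
Steady-state k*: s·k^0.42 = 0.12·k gives k* = (0.31/0.12)^(1/0.58) ≈ 5.1364.
MPK = 0.42·5.1364^(-0.58) ≈ 0.1626.
MPK > n+g+δ = 0.12, so the economy is dynamically efficient (under-saving).

under-saving; MPK ≈ 0.163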